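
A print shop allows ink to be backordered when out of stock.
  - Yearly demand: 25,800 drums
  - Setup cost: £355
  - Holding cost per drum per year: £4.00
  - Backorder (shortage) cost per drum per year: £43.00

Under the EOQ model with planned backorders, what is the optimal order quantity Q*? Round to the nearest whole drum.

2,237 drums

Q* = √(2DS/H) · √((H + b)/b)
   = √(2 × 25,800 × 355 / 4) · √((4 + 43) / 43)
   = 2,139.977 × 1.0455 ≈ 2,237.30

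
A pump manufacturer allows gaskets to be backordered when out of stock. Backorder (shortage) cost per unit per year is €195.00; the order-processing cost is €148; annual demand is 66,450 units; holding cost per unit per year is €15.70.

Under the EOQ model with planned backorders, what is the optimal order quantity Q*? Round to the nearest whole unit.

1,163 units

Basic EOQ = √(2·66,450·148/15.7) = 1,119.292
Backorder adjustment √((H+b)/b) = √((15.7+195)/195) = 1.0395
Q* = 1,119.292 × 1.0395 ≈ 1,163.48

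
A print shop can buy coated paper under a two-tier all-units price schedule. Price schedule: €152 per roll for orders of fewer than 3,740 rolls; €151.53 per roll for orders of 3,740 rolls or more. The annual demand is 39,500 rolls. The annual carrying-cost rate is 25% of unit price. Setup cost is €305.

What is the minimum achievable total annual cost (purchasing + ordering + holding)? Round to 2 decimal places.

€6,034,259.05

H₁ = 25%×€152 = €38.0000;  H₂ = 25%×€151.53 = €37.8825
EOQ₁ = √(2×39,500×305/38.0000) = 796.29  (< 3,740, feasible at tier 1)
EOQ₂ = √(2×39,500×305/37.8825) = 797.52  (< 3,740 → use Q = 3,740 at tier-2 price)
TC(tier 1 (EOQ₁), Q≈796.3) = €6,034,259.05
TC(tier 2, Q≈3,740.0) = €6,059,496.53
Minimum at tier 1 (EOQ₁): €6,034,259.05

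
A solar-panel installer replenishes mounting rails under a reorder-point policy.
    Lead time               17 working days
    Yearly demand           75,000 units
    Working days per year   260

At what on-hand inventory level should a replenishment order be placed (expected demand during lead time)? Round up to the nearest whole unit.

Daily demand d = 75,000 / 260 = 288.462 units/day
Demand during lead time = 288.462 × 17 = 4,903.85
Reorder point = 4,903.85 → round up

4,904 units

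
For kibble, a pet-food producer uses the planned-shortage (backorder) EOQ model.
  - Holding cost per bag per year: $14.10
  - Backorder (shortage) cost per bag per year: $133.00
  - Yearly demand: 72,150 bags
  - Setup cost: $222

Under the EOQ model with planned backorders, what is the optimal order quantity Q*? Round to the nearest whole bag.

1,585 bags

Basic EOQ = √(2·72,150·222/14.1) = 1,507.301
Backorder adjustment √((H+b)/b) = √((14.1+133)/133) = 1.0517
Q* = 1,507.301 × 1.0517 ≈ 1,585.19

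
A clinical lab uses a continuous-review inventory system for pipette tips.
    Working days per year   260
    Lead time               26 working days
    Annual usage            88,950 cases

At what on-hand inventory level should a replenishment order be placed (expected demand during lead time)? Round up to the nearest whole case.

8,895 cases

Daily demand d = 88,950 / 260 = 342.115 cases/day
Demand during lead time = 342.115 × 26 = 8,895.00
Reorder point = 8,895.00 → round up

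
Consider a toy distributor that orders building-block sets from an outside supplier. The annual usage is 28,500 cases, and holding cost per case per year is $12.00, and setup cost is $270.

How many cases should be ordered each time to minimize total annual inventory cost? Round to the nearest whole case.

1,132 cases

Q* = √(2·D·S / H) = √(2·28,500·270 / 12) = √1,282,500.0 ≈ 1,132.48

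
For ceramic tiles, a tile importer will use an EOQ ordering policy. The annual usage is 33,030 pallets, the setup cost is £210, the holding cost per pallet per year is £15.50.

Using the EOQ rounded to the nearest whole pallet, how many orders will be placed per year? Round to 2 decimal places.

34.92 orders per year

EOQ = √(2DS/H) = √(2 × 33,030 × 210 / 15.5)
    = √(895,006.45) ≈ 946.05 → Q = 946
Orders per year = D/Q = 33,030 / 946 = 34.915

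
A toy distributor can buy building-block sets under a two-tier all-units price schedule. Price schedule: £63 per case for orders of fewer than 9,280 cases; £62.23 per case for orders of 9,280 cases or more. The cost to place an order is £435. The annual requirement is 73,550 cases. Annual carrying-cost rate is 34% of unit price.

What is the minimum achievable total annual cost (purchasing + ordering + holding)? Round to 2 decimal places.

£4,670,672.07

H₁ = 34%×£63 = £21.4200;  H₂ = 34%×£62.23 = £21.1582
EOQ₁ = √(2×73,550×435/21.4200) = 1,728.39  (< 9,280, feasible at tier 1)
EOQ₂ = √(2×73,550×435/21.1582) = 1,739.05  (< 9,280 → use Q = 9,280 at tier-2 price)
TC(tier 1 (EOQ₁), Q≈1,728.4) = £4,670,672.07
TC(tier 2, Q≈9,280.0) = £4,678,638.20
Minimum at tier 1 (EOQ₁): £4,670,672.07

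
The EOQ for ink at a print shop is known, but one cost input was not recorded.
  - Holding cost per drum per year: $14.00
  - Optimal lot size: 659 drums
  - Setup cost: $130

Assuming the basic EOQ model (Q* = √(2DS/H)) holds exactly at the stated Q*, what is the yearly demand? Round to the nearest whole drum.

23,384 drums per year

EOQ relation: Q² = 2DS/H, so rearrange for the unknown.
D = Q²H / (2S) = 659² × 14 / (2 × 130) = 23,384.36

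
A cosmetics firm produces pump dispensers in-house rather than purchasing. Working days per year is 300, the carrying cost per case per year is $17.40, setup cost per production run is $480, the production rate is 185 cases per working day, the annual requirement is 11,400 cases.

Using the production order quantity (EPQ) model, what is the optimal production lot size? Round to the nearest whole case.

Daily demand d = 11,400/300 = 38.000; p = 185; 1 − d/p = 0.79459
EPQ = √(2DS / (H(1 − d/p)))
    = √(2 × 11,400 × 480 / (17.4 × 0.79459)) ≈ 889.69

890 cases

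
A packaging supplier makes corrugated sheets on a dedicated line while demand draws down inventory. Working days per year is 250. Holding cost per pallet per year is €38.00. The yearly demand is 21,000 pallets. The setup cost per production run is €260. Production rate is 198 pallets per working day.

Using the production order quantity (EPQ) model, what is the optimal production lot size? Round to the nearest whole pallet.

Daily demand d = 21,000/250 = 84.000; p = 198; 1 − d/p = 0.57576
EPQ = √(2DS / (H(1 − d/p)))
    = √(2 × 21,000 × 260 / (38 × 0.57576)) ≈ 706.48

706 pallets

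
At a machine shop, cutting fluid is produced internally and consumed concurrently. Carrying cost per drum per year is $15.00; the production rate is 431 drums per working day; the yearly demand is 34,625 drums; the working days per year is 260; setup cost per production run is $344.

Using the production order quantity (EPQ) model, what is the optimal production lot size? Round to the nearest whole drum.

1,516 drums

d = 34,625/260 = 133.1731 drums/day;  effective holding cost H(1 − d/p) = 15·(1 − 133.1731/431) = 10.36521
Q* = √(2DS / H_eff) = √(2·34,625·344 / 10.36521) ≈ 1,516.00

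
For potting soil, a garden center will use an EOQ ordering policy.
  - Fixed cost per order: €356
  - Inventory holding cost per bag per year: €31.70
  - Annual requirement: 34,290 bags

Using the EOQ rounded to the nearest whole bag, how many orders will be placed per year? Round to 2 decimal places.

39.05 orders per year

EOQ = √(2DS/H) = √(2 × 34,290 × 356 / 31.7)
    = √(770,172.87) ≈ 877.59 → Q = 878
N = D/Q = 34,290/878 ≈ 39.055 orders/yr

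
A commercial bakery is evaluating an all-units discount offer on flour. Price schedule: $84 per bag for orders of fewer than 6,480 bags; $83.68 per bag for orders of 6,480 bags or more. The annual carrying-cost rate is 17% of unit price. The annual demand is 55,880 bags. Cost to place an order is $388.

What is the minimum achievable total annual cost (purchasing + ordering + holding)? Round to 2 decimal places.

$4,718,804.17

H₁ = 17%×$84 = $14.2800;  H₂ = 17%×$83.68 = $14.2256
EOQ₁ = √(2×55,880×388/14.2800) = 1,742.59  (< 6,480, feasible at tier 1)
EOQ₂ = √(2×55,880×388/14.2256) = 1,745.92  (< 6,480 → use Q = 6,480 at tier-2 price)
TC(tier 1 (EOQ₁), Q≈1,742.6) = $4,718,804.17
TC(tier 2, Q≈6,480.0) = $4,725,475.25
Minimum at tier 1 (EOQ₁): $4,718,804.17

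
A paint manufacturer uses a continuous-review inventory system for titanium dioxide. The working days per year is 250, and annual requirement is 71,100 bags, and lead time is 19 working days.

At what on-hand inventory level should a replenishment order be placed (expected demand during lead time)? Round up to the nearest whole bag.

Daily demand d = 71,100 / 250 = 284.400 bags/day
Demand during lead time = 284.400 × 19 = 5,403.60
Reorder point = 5,403.60 → round up

5,404 bags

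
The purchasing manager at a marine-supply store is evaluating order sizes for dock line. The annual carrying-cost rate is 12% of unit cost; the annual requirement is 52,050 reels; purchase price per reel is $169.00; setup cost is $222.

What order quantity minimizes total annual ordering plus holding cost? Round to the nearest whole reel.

Carrying cost H = $169 × 12% = $20.2800/reel/yr
EOQ = √(2DS/H) = √(2 × 52,050 × 222 / 20.28)
    = √(1,139,556.21) ≈ 1,067.50

1,067 reels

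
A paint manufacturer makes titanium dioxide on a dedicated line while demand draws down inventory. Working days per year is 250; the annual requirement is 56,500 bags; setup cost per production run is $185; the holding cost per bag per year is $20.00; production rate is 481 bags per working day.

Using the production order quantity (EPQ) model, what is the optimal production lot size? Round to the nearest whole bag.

d = 56,500/250 = 226.0000 bags/day;  effective holding cost H(1 − d/p) = 20·(1 − 226.0000/481) = 10.60291
Q* = √(2DS / H_eff) = √(2·56,500·185 / 10.60291) ≈ 1,404.15

1,404 bags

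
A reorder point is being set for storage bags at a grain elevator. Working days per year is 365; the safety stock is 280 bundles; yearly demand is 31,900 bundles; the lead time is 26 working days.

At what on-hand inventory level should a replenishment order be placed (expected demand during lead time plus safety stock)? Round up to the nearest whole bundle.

Daily demand d = 31,900 / 365 = 87.397 bundles/day
Demand during lead time = 87.397 × 26 = 2,272.33
Reorder point = 2,272.33 + 280 = 2,552.33 → round up

2,553 bundles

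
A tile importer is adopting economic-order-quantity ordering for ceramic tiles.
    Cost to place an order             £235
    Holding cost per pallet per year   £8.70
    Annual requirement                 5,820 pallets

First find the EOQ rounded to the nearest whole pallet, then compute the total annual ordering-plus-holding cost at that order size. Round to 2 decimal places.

2DS/H = 2·5,820·235/8.7 = 314,413.79
EOQ = √314,413.79 ≈ 560.73 → Q = 561 pallets
Annual ordering cost = (D/Q)·S = (5,820/561) × 235 = £2,437.97
Annual holding cost  = (Q/2)·H = (561/2) × 8.7 = £2,440.35
Total = £2,437.97 + £2,440.35 = £4,878.32

£4,878.32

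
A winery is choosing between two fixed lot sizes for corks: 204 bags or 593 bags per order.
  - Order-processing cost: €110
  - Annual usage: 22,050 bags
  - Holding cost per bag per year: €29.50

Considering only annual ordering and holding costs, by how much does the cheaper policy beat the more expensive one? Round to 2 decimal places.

Annual cost at Q: ordering D·S/Q plus holding Q·H/2.
TC(204) = (22,050/204)×110 + (204/2)×29.5 = €14,898.71
TC(593) = (22,050/593)×110 + (593/2)×29.5 = €12,836.97
|ΔTC| = |€14,898.71 − €12,836.97| = €2,061.74

€2,061.74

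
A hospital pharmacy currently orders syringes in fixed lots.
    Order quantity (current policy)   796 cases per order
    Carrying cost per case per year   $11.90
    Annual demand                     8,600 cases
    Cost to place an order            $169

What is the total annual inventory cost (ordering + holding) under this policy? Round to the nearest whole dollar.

Annual ordering cost = (D/Q)·S = (8,600/796) × 169 = $1,825.88
Annual holding cost  = (Q/2)·H = (796/2) × 11.9 = $4,736.20
Total = $1,825.88 + $4,736.20 = $6,562.08

$6,562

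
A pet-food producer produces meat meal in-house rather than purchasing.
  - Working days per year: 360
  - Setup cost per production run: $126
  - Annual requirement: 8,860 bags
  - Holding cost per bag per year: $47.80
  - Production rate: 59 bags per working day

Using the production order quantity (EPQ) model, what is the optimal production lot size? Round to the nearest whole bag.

Daily demand d = 8,860/360 = 24.611; p = 59; 1 − d/p = 0.58286
EPQ = √(2DS / (H(1 − d/p)))
    = √(2 × 8,860 × 126 / (47.8 × 0.58286)) ≈ 283.09

283 bags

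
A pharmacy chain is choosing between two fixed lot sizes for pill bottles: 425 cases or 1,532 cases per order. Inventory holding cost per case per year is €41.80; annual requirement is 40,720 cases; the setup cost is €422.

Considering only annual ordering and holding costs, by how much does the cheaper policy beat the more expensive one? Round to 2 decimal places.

€6,079.66

TC(Q) = (D/Q)S + (Q/2)H
TC(425) = (40,720/425)×422 + (425/2)×41.8 = €49,315.06
TC(1,532) = (40,720/1,532)×422 + (1,532/2)×41.8 = €43,235.41
|ΔTC| = |€49,315.06 − €43,235.41| = €6,079.66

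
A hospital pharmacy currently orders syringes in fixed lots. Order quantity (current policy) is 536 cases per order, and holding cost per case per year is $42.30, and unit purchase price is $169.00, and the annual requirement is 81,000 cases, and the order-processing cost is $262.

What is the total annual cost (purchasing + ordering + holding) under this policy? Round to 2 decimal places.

$13,739,929.68

Annual ordering cost = (D/Q)·S = (81,000/536) × 262 = $39,593.28
Annual holding cost  = (Q/2)·H = (536/2) × 42.3 = $11,336.40
Purchase cost = D·C = 81,000 × 169 = $13,689,000.00
Total = $39,593.28 + $11,336.40 + $13,689,000.00 = $13,739,929.68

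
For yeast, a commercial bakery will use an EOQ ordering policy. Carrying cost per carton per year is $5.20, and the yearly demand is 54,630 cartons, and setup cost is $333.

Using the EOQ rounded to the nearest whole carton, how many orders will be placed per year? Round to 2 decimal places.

Optimal lot size Q* = (2 × 54,630 × $333 / $5.2)^½ ≈ 2,645.15 → Q = 2,645
Orders per year = D/Q = 54,630 / 2,645 = 20.654

20.65 orders per year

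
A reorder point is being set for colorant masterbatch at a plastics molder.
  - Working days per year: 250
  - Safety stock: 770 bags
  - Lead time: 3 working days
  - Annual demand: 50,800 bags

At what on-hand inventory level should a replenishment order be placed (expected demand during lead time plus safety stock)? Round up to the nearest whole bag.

1,380 bags

Daily demand d = 50,800 / 250 = 203.200 bags/day
Demand during lead time = 203.200 × 3 = 609.60
Reorder point = 609.60 + 770 = 1,379.60 → round up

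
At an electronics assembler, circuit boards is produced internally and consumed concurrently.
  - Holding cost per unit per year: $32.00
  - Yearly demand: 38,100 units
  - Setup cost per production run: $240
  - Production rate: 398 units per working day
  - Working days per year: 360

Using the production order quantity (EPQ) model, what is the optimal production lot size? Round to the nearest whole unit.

882 units

d = 38,100/360 = 105.8333 units/day;  effective holding cost H(1 − d/p) = 32·(1 − 105.8333/398) = 23.49079
Q* = √(2DS / H_eff) = √(2·38,100·240 / 23.49079) ≈ 882.34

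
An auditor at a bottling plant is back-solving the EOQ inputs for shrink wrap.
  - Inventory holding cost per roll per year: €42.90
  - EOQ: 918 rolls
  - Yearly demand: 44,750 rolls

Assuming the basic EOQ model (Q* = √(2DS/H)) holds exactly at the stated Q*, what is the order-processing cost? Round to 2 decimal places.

From Q* = √(2DS/H) ⇒ Q*² = 2DS/H.
S = Q²H / (2D) = 918² × 42.9 / (2 × 44,750) = 403.9426

€403.94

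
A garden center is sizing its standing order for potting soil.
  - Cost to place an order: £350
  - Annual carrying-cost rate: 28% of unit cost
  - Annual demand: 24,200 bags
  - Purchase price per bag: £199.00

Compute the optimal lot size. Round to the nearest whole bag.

551 bags

H = i·C = 0.28 × £199 = £55.7200 per bag-year
2DS/H = 2·24,200·350/55.72 = 304,020.10
EOQ = √304,020.10 ≈ 551.38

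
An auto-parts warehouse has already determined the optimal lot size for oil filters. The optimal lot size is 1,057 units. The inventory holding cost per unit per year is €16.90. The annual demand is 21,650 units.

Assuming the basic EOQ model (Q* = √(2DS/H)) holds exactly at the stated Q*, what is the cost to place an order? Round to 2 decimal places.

€436.06

Since Q* = (2DS/H)^½, squaring gives Q*²·H = 2DS.
S = Q²H / (2D) = 1,057² × 16.9 / (2 × 21,650) = 436.0625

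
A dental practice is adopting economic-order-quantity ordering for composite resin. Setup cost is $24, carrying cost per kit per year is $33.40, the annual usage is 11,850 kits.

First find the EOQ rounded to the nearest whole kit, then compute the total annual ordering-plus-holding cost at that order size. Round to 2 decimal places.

$4,358.69

Optimal lot size Q* = (2 × 11,850 × $24 / $33.4)^½ ≈ 130.50 → Q = 130 kits
Ordering: D/Q × S = 11,850/130 × $24 = $2,187.69
Holding:  Q/2 × H = 130/2 × $33.4 = $2,171.00
Total = $2,187.69 + $2,171.00 = $4,358.69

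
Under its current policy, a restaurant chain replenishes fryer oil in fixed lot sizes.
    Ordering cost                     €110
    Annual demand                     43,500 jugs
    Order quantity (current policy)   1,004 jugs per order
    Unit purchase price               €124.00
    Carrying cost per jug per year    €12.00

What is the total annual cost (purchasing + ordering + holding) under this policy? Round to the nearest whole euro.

Annual ordering cost = (D/Q)·S = (43,500/1,004) × 110 = €4,765.94
Annual holding cost  = (Q/2)·H = (1,004/2) × 12 = €6,024.00
Purchase cost = D·C = 43,500 × 124 = €5,394,000.00
Total = €4,765.94 + €6,024.00 + €5,394,000.00 = €5,404,789.94

€5,404,790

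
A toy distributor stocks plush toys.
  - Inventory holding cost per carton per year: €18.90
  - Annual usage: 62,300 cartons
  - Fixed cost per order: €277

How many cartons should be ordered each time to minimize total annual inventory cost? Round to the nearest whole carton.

1,351 cartons

Optimal lot size Q* = (2 × 62,300 × €277 / €18.9)^½ ≈ 1,351.35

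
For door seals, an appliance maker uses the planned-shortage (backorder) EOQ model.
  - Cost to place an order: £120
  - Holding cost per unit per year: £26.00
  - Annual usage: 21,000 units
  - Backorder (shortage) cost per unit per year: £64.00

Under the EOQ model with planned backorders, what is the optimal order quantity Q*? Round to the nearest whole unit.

522 units

Q* = √(2DS/H) · √((H + b)/b)
   = √(2 × 21,000 × 120 / 26) · √((26 + 64) / 64)
   = 440.280 × 1.1859 ≈ 522.11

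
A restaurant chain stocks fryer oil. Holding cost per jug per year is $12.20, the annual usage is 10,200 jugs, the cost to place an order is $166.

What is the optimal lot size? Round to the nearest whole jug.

Optimal lot size Q* = (2 × 10,200 × $166 / $12.2)^½ ≈ 526.85

527 jugs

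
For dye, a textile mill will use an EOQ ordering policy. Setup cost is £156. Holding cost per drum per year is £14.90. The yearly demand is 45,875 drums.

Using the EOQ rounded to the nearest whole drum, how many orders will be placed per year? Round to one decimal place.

46.8 orders per year

EOQ = √(2DS/H) = √(2 × 45,875 × 156 / 14.9)
    = √(960,604.03) ≈ 980.10 → Q = 980
Orders per year = D/Q = 45,875 / 980 = 46.811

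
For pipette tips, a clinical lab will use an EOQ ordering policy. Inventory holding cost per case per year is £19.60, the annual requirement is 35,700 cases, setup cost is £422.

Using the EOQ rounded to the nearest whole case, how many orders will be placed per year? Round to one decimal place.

28.8 orders per year

2DS/H = 2·35,700·422/19.6 = 1,537,285.71
EOQ = √1,537,285.71 ≈ 1,239.87 → Q = 1,240
Orders per year = D/Q = 35,700 / 1,240 = 28.790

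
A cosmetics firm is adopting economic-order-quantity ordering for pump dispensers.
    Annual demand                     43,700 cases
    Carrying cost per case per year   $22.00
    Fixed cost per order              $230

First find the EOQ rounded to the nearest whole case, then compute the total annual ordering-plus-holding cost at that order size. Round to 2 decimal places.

$21,029.60

Optimal lot size Q* = (2 × 43,700 × $230 / $22)^½ ≈ 955.89 → Q = 956 cases
Ordering: D/Q × S = 43,700/956 × $230 = $10,513.60
Holding:  Q/2 × H = 956/2 × $22 = $10,516.00
Total = $10,513.60 + $10,516.00 = $21,029.60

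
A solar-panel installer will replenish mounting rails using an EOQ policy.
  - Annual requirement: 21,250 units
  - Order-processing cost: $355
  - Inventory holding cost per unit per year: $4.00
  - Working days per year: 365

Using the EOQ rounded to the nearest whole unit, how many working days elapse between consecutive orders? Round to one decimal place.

33.4 days

Optimal lot size Q* = (2 × 21,250 × $355 / $4)^½ ≈ 1,942.13 → Q = 1,942 units
Cycle time = (working days × Q)/D = (365 × 1,942) / 21,250 = 33.357 days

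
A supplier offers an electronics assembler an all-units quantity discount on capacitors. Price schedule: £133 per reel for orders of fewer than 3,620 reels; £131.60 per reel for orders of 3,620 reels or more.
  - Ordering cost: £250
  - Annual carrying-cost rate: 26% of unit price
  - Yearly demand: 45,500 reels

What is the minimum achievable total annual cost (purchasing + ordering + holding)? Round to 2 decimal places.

H₁ = 26%×£133 = £34.5800;  H₂ = 26%×£131.60 = £34.2160
EOQ₁ = √(2×45,500×250/34.5800) = 811.11  (< 3,620, feasible at tier 1)
EOQ₂ = √(2×45,500×250/34.2160) = 815.41  (< 3,620 → use Q = 3,620 at tier-2 price)
TC(tier 1 (EOQ₁), Q≈811.1) = £6,079,548.08
TC(tier 2, Q≈3,620.0) = £6,052,873.23
Minimum at tier 2: £6,052,873.23

£6,052,873.23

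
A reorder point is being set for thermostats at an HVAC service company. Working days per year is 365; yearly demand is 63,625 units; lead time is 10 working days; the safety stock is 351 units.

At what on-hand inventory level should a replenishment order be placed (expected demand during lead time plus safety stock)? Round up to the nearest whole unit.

Daily demand d = 63,625 / 365 = 174.315 units/day
Demand during lead time = 174.315 × 10 = 1,743.15
Reorder point = 1,743.15 + 351 = 2,094.15 → round up

2,095 units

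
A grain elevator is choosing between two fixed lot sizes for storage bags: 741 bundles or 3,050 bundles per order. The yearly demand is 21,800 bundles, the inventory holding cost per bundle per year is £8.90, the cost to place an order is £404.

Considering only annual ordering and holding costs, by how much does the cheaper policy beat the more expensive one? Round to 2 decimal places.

For each Q, cost = (D/Q)·S + (Q/2)·H.
TC(741) = (21,800/741)×404 + (741/2)×8.9 = £15,183.01
TC(3,050) = (21,800/3,050)×404 + (3,050/2)×8.9 = £16,460.11
|ΔTC| = |£15,183.01 − £16,460.11| = £1,277.10

£1,277.10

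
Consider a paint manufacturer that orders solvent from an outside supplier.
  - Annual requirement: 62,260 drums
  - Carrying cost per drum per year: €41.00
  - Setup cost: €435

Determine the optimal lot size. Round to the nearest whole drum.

1,149 drums

EOQ = √(2DS/H) = √(2 × 62,260 × 435 / 41)
    = √(1,321,126.83) ≈ 1,149.40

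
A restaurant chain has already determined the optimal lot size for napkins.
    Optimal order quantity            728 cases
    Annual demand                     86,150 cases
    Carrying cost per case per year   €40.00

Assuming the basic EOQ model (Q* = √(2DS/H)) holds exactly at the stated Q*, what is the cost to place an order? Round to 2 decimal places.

From Q* = √(2DS/H) ⇒ Q*² = 2DS/H.
S = Q²H / (2D) = 728² × 40 / (2 × 86,150) = 123.0375

€123.04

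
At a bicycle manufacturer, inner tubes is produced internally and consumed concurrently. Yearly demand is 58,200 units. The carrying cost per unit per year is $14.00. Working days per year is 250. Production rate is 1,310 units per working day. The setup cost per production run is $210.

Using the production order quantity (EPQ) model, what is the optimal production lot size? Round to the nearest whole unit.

1,457 units

Daily demand d = 58,200/250 = 232.800; p = 1310; 1 − d/p = 0.82229
EPQ = √(2DS / (H(1 − d/p)))
    = √(2 × 58,200 × 210 / (14 × 0.82229)) ≈ 1,457.17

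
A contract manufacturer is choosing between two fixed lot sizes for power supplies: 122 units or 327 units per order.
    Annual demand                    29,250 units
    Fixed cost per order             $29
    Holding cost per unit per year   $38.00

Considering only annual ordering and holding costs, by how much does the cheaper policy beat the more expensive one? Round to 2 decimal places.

TC(Q) = (D/Q)S + (Q/2)H
TC(122) = (29,250/122)×29 + (122/2)×38 = $9,270.87
TC(327) = (29,250/327)×29 + (327/2)×38 = $8,807.04
Lots of 327 are cheaper by $463.83.

$463.83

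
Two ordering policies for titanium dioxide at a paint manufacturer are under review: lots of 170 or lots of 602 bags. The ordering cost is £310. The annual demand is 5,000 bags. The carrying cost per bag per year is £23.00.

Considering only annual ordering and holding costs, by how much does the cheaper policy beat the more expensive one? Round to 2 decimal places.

£1,574.90

Annual cost at Q: ordering D·S/Q plus holding Q·H/2.
TC(170) = (5,000/170)×310 + (170/2)×23 = £11,072.65
TC(602) = (5,000/602)×310 + (602/2)×23 = £9,497.75
|ΔTC| = |£11,072.65 − £9,497.75| = £1,574.90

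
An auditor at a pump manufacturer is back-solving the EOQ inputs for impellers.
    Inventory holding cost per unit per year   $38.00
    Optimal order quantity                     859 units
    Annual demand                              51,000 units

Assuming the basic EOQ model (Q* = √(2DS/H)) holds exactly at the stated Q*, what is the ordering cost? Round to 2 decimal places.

Since Q* = (2DS/H)^½, squaring gives Q*²·H = 2DS.
S = Q²H / (2D) = 859² × 38 / (2 × 51,000) = 274.8968

$274.90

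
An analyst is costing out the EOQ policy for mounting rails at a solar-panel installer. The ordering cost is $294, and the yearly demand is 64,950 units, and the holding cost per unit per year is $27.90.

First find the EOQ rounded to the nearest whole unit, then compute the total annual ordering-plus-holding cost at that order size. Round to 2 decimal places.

2DS/H = 2·64,950·294/27.9 = 1,368,838.71
EOQ = √1,368,838.71 ≈ 1,169.97 → Q = 1,170 units
Orders/yr = 64,950/1,170 = 55.513; ordering cost = 55.513 × $294 = $16,320.77
Average inventory = 1,170/2 = 585; holding cost = 585 × $27.9 = $16,321.50
Total = $16,320.77 + $16,321.50 = $32,642.27

$32,642.27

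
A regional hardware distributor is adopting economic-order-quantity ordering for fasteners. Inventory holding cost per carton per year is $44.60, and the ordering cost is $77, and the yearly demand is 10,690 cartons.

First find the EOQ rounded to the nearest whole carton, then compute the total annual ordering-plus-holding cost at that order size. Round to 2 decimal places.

2DS/H = 2·10,690·77/44.6 = 36,911.66
EOQ = √36,911.66 ≈ 192.12 → Q = 192 cartons
Ordering: D/Q × S = 10,690/192 × $77 = $4,287.14
Holding:  Q/2 × H = 192/2 × $44.6 = $4,281.60
Total = $4,287.14 + $4,281.60 = $8,568.74

$8,568.74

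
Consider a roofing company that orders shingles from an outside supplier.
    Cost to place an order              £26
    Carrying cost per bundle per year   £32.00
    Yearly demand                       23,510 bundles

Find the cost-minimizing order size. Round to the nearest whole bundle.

Q* = √(2·D·S / H) = √(2·23,510·26 / 32) = √38,203.8 ≈ 195.46

195 bundles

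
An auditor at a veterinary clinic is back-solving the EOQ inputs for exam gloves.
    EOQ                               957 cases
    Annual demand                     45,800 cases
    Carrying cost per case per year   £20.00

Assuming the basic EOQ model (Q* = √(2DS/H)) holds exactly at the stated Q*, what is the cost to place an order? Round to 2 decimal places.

Since Q* = (2DS/H)^½, squaring gives Q*²·H = 2DS.
S = Q²H / (2D) = 957² × 20 / (2 × 45,800) = 199.9670

£199.97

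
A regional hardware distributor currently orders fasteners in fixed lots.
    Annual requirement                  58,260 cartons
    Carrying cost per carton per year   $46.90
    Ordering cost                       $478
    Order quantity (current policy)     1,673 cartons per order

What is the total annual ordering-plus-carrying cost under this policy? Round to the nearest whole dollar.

Orders/yr = 58,260/1,673 = 34.824; ordering cost = 34.824 × $478 = $16,645.71
Average inventory = 1,673/2 = 836.5; holding cost = 836.5 × $46.9 = $39,231.85
Total = $16,645.71 + $39,231.85 = $55,877.56

$55,878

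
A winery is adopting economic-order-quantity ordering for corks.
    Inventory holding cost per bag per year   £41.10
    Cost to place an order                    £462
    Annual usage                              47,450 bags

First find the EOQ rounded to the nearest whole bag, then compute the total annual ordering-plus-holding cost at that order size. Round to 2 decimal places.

2DS/H = 2·47,450·462/41.1 = 1,066,759.12
EOQ = √1,066,759.12 ≈ 1,032.84 → Q = 1,033 bags
Ordering: D/Q × S = 47,450/1,033 × £462 = £21,221.59
Holding:  Q/2 × H = 1,033/2 × £41.1 = £21,228.15
Total = £21,221.59 + £21,228.15 = £42,449.74

£42,449.74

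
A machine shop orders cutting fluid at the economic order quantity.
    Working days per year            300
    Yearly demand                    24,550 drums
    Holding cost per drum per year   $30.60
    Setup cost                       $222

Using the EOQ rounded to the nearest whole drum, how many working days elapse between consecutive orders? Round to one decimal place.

7.3 days

Q* = √(2·D·S / H) = √(2·24,550·222 / 30.6) = √356,215.7 ≈ 596.84 → Q = 597 drums
T = Q/D × 300 days = 597/24,550 × 300 = 7.295 days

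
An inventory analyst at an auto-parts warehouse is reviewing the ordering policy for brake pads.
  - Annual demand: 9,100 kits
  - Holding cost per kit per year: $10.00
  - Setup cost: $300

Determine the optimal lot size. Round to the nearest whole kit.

739 kits

Q* = √(2·D·S / H) = √(2·9,100·300 / 10) = √546,000.0 ≈ 738.92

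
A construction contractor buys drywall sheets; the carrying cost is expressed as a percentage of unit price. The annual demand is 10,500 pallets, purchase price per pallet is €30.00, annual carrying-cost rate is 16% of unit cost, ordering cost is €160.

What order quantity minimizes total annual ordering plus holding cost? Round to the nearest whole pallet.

837 pallets

H = i·C = 0.16 × €30 = €4.8000 per pallet-year
Q* = √(2·D·S / H) = √(2·10,500·160 / 4.8) = √700,000.0 ≈ 836.66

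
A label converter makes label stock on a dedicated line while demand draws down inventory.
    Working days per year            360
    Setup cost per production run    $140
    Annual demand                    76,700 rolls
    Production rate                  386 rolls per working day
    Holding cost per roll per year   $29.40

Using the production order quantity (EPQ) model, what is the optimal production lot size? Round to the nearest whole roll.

1,277 rolls

Daily demand d = 76,700/360 = 213.056; p = 386; 1 − d/p = 0.44804
EPQ = √(2DS / (H(1 − d/p)))
    = √(2 × 76,700 × 140 / (29.4 × 0.44804)) ≈ 1,276.86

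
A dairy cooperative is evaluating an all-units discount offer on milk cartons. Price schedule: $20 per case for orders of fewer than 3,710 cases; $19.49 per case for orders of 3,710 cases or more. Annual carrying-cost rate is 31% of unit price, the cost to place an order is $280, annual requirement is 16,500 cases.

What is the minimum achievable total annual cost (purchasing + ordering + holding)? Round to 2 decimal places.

$334,038.01

H₁ = 31%×$20 = $6.2000;  H₂ = 31%×$19.49 = $6.0419
EOQ₁ = √(2×16,500×280/6.2000) = 1,220.79  (< 3,710, feasible at tier 1)
EOQ₂ = √(2×16,500×280/6.0419) = 1,236.66  (< 3,710 → use Q = 3,710 at tier-2 price)
TC(tier 1 (EOQ₁), Q≈1,220.8) = $337,568.88
TC(tier 2, Q≈3,710.0) = $334,038.01
Minimum at tier 2: $334,038.01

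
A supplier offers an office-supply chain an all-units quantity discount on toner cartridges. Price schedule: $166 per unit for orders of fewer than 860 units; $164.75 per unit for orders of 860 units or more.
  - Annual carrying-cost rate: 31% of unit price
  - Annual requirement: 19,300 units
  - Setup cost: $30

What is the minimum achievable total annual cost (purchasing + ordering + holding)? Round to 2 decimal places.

$3,202,309.43

H₁ = 31%×$166 = $51.4600;  H₂ = 31%×$164.75 = $51.0725
EOQ₁ = √(2×19,300×30/51.4600) = 150.01  (< 860, feasible at tier 1)
EOQ₂ = √(2×19,300×30/51.0725) = 150.58  (< 860 → use Q = 860 at tier-2 price)
TC(tier 1 (EOQ₁), Q≈150.0) = $3,211,519.50
TC(tier 2, Q≈860.0) = $3,202,309.43
Minimum at tier 2: $3,202,309.43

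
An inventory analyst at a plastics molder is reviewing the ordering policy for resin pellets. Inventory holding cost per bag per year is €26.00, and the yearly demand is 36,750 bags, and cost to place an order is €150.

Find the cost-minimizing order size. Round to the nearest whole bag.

651 bags

EOQ = √(2DS/H) = √(2 × 36,750 × 150 / 26)
    = √(424,038.46) ≈ 651.18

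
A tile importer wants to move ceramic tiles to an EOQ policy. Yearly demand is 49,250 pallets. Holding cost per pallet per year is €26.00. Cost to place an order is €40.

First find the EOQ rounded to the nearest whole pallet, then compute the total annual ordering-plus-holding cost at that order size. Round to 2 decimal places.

Optimal lot size Q* = (2 × 49,250 × €40 / €26)^½ ≈ 389.28 → Q = 389 pallets
Annual ordering cost = (D/Q)·S = (49,250/389) × 40 = €5,064.27
Annual holding cost  = (Q/2)·H = (389/2) × 26 = €5,057.00
Total = €5,064.27 + €5,057.00 = €10,121.27

€10,121.27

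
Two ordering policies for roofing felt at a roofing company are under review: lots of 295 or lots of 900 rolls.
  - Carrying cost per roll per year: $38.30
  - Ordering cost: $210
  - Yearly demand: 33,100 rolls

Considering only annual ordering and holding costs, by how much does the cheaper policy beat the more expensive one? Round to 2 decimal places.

TC(Q) = (D/Q)S + (Q/2)H
TC(295) = (33,100/295)×210 + (295/2)×38.3 = $29,211.96
TC(900) = (33,100/900)×210 + (900/2)×38.3 = $24,958.33
Cheaper: Q = 900.  Difference = $4,253.63

$4,253.63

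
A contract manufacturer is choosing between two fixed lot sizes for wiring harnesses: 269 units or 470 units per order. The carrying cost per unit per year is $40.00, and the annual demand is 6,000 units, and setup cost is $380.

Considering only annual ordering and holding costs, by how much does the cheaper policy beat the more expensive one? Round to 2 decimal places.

$395.23

Annual cost at Q: ordering D·S/Q plus holding Q·H/2.
TC(269) = (6,000/269)×380 + (269/2)×40 = $13,855.84
TC(470) = (6,000/470)×380 + (470/2)×40 = $14,251.06
Lots of 269 are cheaper by $395.23.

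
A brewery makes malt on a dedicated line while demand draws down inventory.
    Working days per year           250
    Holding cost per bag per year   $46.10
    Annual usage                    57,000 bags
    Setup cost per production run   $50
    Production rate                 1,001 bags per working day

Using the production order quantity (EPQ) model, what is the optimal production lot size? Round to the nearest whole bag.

400 bags

d = 57,000/250 = 228.0000 bags/day;  effective holding cost H(1 − d/p) = 46.1·(1 − 228.0000/1001) = 35.59970
Q* = √(2DS / H_eff) = √(2·57,000·50 / 35.59970) ≈ 400.14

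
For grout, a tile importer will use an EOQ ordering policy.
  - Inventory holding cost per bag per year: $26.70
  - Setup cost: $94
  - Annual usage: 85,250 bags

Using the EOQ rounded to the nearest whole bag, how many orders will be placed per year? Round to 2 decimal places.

110.00 orders per year

Optimal lot size Q* = (2 × 85,250 × $94 / $26.7)^½ ≈ 774.77 → Q = 775
N = D/Q = 85,250/775 ≈ 110.000 orders/yr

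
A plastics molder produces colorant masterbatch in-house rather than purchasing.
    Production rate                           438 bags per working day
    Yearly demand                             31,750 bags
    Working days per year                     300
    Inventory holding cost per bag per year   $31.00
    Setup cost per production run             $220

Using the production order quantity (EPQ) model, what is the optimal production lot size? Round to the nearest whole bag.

771 bags

Daily demand d = 31,750/300 = 105.833; p = 438; 1 − d/p = 0.75837
EPQ = √(2DS / (H(1 − d/p)))
    = √(2 × 31,750 × 220 / (31 × 0.75837)) ≈ 770.86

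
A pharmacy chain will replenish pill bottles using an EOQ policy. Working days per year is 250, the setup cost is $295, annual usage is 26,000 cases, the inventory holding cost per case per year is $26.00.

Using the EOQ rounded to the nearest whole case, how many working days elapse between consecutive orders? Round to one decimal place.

7.4 days

Optimal lot size Q* = (2 × 26,000 × $295 / $26)^½ ≈ 768.11 → Q = 768 cases
T = Q/D × 250 days = 768/26,000 × 250 = 7.385 days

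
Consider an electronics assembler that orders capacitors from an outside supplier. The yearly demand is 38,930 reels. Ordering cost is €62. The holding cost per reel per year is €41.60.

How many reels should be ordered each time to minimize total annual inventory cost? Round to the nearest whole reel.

341 reels

EOQ = √(2DS/H) = √(2 × 38,930 × 62 / 41.6)
    = √(116,041.35) ≈ 340.65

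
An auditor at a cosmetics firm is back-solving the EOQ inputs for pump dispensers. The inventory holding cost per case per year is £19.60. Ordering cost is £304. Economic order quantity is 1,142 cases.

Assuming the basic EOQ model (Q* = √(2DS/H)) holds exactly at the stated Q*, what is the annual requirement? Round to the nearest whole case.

EOQ relation: Q² = 2DS/H, so rearrange for the unknown.
D = Q²H / (2S) = 1,142² × 19.6 / (2 × 304) = 42,042.13

42,042 cases per year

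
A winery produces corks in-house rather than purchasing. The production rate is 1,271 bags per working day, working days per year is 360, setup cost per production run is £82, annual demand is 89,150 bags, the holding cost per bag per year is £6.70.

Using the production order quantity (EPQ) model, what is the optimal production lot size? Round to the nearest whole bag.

Daily demand d = 89,150/360 = 247.639; p = 1271; 1 − d/p = 0.80516
EPQ = √(2DS / (H(1 − d/p)))
    = √(2 × 89,150 × 82 / (6.7 × 0.80516)) ≈ 1,646.28

1,646 bags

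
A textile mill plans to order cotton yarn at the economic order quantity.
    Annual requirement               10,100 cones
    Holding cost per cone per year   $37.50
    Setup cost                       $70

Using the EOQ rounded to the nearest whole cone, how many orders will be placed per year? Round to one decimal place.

52.1 orders per year

Optimal lot size Q* = (2 × 10,100 × $70 / $37.5)^½ ≈ 194.18 → Q = 194
N = D/Q = 10,100/194 ≈ 52.062 orders/yr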